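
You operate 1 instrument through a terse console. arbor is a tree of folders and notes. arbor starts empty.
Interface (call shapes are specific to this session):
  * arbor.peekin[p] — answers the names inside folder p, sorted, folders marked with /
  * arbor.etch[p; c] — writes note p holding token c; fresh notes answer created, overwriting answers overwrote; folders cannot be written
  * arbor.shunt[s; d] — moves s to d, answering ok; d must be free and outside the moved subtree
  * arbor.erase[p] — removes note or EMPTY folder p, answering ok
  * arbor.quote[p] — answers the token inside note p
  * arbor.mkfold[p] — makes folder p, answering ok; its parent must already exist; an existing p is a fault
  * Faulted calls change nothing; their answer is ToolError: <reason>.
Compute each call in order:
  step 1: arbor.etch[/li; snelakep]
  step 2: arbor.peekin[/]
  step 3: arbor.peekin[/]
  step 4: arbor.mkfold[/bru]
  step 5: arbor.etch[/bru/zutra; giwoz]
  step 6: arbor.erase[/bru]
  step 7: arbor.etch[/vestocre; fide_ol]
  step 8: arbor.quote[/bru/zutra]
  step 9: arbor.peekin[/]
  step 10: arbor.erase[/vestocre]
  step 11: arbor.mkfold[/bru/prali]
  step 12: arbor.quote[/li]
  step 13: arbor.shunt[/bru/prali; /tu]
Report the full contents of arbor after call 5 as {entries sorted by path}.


Answer: {bru/, bru/zutra=giwoz, li=snelakep}

Derivation:
>> etch(/li, snelakep)
<< created
>> peekin(/)
<< [li]
>> peekin(/)
<< [li]
>> mkfold(/bru)
<< ok
>> etch(/bru/zutra, giwoz)
<< created
>> erase(/bru)
<< ToolError: not empty
>> etch(/vestocre, fide_ol)
<< created
>> quote(/bru/zutra)
<< giwoz
>> peekin(/)
<< [bru/, li, vestocre]
>> erase(/vestocre)
<< ok
>> mkfold(/bru/prali)
<< ok
>> quote(/li)
<< snelakep
>> shunt(/bru/prali, /tu)
<< ok


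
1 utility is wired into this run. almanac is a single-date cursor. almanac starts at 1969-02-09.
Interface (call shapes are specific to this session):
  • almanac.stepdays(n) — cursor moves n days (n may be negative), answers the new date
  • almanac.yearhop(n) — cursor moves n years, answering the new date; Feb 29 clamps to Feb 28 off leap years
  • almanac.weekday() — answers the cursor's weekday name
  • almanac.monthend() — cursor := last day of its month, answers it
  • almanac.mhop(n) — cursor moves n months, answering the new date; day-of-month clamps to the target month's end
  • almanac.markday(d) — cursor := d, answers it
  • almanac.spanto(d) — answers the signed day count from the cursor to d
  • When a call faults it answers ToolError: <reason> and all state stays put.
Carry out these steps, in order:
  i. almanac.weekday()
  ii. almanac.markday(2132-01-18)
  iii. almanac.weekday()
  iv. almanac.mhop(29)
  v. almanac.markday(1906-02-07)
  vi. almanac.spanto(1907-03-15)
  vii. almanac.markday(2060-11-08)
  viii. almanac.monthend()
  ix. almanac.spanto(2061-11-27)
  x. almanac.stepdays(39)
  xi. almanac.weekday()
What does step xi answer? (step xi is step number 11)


==> almanac.weekday()
<== Sunday
==> almanac.markday(d: 2132-01-18)
<== 2132-01-18
==> almanac.weekday()
<== Friday
==> almanac.mhop(n: 29)
<== 2134-06-18
==> almanac.markday(d: 1906-02-07)
<== 1906-02-07
==> almanac.spanto(d: 1907-03-15)
<== 401
==> almanac.markday(d: 2060-11-08)
<== 2060-11-08
==> almanac.monthend()
<== 2060-11-30
==> almanac.spanto(d: 2061-11-27)
<== 362
==> almanac.stepdays(n: 39)
<== 2061-01-08
==> almanac.weekday()
<== Saturday

Answer: Saturday


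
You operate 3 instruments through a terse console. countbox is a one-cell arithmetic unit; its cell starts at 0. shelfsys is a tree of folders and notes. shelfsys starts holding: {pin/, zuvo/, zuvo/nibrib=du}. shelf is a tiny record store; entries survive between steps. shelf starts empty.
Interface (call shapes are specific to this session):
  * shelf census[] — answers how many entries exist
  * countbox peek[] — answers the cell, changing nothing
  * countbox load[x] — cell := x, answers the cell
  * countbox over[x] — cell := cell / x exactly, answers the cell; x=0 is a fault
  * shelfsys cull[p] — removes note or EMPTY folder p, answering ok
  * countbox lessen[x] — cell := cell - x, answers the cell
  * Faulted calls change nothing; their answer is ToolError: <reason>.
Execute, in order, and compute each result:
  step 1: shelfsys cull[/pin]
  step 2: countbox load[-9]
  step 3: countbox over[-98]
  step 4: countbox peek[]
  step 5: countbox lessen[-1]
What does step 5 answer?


==> shelfsys cull(p=/pin)
<== ok
==> countbox load(x=-9)
<== -9
==> countbox over(x=-98)
<== 9/98
==> countbox peek()
<== 9/98
==> countbox lessen(x=-1)
<== 107/98

Answer: 107/98


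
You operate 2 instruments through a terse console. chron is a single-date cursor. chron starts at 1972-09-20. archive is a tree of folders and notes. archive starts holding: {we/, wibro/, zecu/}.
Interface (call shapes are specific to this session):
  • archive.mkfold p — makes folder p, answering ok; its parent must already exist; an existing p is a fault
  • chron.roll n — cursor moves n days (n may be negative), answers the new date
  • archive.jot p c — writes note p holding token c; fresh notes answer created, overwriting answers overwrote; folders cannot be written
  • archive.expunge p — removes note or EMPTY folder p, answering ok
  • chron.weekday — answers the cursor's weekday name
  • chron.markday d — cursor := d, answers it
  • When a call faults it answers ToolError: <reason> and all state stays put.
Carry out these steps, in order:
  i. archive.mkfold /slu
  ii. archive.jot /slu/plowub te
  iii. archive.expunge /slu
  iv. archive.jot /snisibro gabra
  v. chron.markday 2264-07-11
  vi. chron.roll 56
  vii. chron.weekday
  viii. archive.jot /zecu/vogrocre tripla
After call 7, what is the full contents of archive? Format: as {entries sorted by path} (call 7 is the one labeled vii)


Answer: {slu/, slu/plowub=te, snisibro=gabra, we/, wibro/, zecu/}

Derivation:
~$ archive.mkfold p→/slu
= ok
~$ archive.jot p→/slu/plowub c→te
= created
~$ archive.expunge p→/slu
= ToolError: not empty
~$ archive.jot p→/snisibro c→gabra
= created
~$ chron.markday d→2264-07-11
= 2264-07-11
~$ chron.roll n→56
= 2264-09-05
~$ chron.weekday
= Monday
~$ archive.jot p→/zecu/vogrocre c→tripla
= created


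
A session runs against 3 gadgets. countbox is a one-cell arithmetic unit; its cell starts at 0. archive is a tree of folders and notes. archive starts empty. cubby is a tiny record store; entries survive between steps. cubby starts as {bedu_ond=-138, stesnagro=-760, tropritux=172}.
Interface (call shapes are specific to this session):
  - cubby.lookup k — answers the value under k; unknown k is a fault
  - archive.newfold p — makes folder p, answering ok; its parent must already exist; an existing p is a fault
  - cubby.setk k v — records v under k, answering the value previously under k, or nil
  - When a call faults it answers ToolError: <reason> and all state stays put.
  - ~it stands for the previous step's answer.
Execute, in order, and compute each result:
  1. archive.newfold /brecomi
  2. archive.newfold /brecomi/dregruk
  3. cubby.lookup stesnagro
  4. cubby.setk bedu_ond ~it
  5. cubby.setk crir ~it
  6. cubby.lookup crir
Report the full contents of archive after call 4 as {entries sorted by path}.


I run newfold using p=/brecomi: ok.
Then newfold using p=/brecomi/dregruk, and get ok.
I use lookup using k=stesnagro, and see -760.
I call setk using k=bedu_ond, v=~it: -138.
Invoking setk using k=crir, v=~it, and get nil.
Using lookup using k=crir, — result: -138.

Answer: {brecomi/, brecomi/dregruk/}


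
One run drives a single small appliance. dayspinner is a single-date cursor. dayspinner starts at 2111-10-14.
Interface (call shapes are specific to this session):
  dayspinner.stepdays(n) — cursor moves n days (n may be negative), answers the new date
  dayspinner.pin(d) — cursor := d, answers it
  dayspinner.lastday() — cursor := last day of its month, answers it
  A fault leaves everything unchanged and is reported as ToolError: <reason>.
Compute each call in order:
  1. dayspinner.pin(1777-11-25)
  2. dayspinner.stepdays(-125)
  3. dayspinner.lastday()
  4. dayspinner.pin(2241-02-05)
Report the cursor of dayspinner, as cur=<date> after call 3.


~$ dayspinner.pin d=1777-11-25
[out] 1777-11-25
~$ dayspinner.stepdays n=-125
[out] 1777-07-23
~$ dayspinner.lastday
[out] 1777-07-31
~$ dayspinner.pin d=2241-02-05
[out] 2241-02-05

Answer: cur=1777-07-31


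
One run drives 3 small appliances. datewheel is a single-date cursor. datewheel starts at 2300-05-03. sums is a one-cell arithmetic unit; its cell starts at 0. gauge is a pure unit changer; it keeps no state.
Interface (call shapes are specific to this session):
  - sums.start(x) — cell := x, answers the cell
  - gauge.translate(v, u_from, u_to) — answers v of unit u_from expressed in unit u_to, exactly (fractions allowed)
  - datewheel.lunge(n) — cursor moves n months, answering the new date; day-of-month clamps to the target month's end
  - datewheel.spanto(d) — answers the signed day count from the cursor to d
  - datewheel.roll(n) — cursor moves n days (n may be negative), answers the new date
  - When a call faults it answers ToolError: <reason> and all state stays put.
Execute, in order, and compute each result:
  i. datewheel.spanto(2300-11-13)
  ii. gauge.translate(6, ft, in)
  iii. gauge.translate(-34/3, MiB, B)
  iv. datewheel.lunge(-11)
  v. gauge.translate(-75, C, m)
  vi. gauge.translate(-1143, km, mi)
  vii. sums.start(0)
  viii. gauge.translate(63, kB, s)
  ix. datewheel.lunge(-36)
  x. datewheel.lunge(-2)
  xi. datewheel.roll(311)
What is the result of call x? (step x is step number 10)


Invoking spanto(d='2300-11-13'), → 194.
I use translate(v='6', u_from='ft', u_to='in'), and observe 72.
I invoke translate(v='-34/3', u_from='MiB', u_to='B'), and observe -35651584/3.
I run lunge(n='-11'), giving 2299-06-03.
I try translate(v='-75', u_from='C', u_to='m'), which returns ToolError: incompatible units.
I invoke translate(v='-1143', u_from='km', u_to='mi'), giving -15625/22.
Then start(x='0'), which returns 0.
I call translate(v='63', u_from='kB', u_to='s'), → ToolError: incompatible units.
Next I call lunge(n='-36'), — result: 2296-06-03.
I use lunge(n='-2'), and get 2296-04-03.
I invoke roll(n='311'), giving 2297-02-08.

Answer: 2296-04-03


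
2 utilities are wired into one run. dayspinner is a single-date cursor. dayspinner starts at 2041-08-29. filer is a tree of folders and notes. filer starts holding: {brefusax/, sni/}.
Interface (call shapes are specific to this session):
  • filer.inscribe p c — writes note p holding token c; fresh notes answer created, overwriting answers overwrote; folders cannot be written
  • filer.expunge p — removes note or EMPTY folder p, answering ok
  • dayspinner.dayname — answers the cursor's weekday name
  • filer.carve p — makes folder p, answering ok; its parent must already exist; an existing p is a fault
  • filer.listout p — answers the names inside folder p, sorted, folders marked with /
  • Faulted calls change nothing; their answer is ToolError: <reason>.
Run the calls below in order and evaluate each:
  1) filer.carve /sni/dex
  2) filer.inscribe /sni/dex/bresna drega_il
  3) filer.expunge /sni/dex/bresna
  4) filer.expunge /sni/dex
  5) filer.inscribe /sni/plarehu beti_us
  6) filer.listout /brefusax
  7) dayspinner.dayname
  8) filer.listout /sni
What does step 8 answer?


! 1. filer.carve(p→/sni/dex) ~> ok
! 2. filer.inscribe(p→/sni/dex/bresna, c→drega_il) ~> created
! 3. filer.expunge(p→/sni/dex/bresna) ~> ok
! 4. filer.expunge(p→/sni/dex) ~> ok
! 5. filer.inscribe(p→/sni/plarehu, c→beti_us) ~> created
! 6. filer.listout(p→/brefusax) ~> []
! 7. dayspinner.dayname() ~> Thursday
! 8. filer.listout(p→/sni) ~> [plarehu]

Answer: [plarehu]


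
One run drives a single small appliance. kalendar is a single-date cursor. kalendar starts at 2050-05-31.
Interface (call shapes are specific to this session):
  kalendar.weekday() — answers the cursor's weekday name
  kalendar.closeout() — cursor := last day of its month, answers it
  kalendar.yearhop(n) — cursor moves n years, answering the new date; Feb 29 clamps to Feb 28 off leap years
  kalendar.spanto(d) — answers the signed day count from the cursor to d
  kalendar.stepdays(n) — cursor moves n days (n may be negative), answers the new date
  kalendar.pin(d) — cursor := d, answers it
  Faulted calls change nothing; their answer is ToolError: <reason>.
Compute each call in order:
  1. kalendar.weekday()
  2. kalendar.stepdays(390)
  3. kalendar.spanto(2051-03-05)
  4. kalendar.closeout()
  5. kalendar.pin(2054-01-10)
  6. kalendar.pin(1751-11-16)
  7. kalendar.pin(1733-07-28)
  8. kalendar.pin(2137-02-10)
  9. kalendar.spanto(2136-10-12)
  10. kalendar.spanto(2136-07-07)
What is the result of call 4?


Answer: 2051-06-30

Derivation:
# kalendar.weekday() ~> Tuesday
# kalendar.stepdays(n=390) ~> 2051-06-25
# kalendar.spanto(d=2051-03-05) ~> -112
# kalendar.closeout() ~> 2051-06-30
# kalendar.pin(d=2054-01-10) ~> 2054-01-10
# kalendar.pin(d=1751-11-16) ~> 1751-11-16
# kalendar.pin(d=1733-07-28) ~> 1733-07-28
# kalendar.pin(d=2137-02-10) ~> 2137-02-10
# kalendar.spanto(d=2136-10-12) ~> -121
# kalendar.spanto(d=2136-07-07) ~> -218


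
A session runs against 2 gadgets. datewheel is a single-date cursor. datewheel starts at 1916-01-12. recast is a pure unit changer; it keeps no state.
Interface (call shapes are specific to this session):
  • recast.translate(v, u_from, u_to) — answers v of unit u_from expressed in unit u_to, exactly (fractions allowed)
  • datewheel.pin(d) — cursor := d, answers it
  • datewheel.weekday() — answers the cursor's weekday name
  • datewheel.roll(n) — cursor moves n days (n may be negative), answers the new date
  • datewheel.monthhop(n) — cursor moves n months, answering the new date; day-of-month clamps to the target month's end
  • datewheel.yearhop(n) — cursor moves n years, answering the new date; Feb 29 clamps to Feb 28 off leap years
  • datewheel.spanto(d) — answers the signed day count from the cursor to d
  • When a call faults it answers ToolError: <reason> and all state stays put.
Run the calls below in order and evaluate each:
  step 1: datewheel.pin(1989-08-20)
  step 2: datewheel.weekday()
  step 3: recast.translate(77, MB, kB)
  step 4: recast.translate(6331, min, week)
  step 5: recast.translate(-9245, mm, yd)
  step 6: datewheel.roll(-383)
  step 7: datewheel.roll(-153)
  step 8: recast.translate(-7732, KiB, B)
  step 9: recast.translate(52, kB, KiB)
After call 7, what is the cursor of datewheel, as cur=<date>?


Answer: cur=1988-03-02

Derivation:
$ datewheel.pin 1989-08-20
  1989-08-20
$ datewheel.weekday
  Sunday
$ recast.translate 77 MB kB
  77000
$ recast.translate 6331 min week
  6331/10080
$ recast.translate -9245 mm yd
  -46225/4572
$ datewheel.roll -383
  1988-08-02
$ datewheel.roll -153
  1988-03-02
$ recast.translate -7732 KiB B
  -7917568
$ recast.translate 52 kB KiB
  1625/32


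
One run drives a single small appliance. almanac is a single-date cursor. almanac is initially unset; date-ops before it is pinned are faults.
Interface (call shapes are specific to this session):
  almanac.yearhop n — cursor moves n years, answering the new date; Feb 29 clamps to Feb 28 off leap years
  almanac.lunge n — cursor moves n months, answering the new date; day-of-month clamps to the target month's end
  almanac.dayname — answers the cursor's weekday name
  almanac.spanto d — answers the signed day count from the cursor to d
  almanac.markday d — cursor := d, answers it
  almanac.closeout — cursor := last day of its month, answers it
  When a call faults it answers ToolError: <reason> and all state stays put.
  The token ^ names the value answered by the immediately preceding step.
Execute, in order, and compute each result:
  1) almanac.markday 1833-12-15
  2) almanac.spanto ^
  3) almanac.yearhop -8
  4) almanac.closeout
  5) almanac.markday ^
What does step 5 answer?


Answer: 1825-12-31

Derivation:
I try almanac.markday(d=1833-12-15), and see 1833-12-15.
I run almanac.spanto(d=^), and observe 0.
Invoking almanac.yearhop(n=-8), giving 1825-12-15.
Using almanac.closeout, yielding 1825-12-31.
I try almanac.markday(d=^), → 1825-12-31.


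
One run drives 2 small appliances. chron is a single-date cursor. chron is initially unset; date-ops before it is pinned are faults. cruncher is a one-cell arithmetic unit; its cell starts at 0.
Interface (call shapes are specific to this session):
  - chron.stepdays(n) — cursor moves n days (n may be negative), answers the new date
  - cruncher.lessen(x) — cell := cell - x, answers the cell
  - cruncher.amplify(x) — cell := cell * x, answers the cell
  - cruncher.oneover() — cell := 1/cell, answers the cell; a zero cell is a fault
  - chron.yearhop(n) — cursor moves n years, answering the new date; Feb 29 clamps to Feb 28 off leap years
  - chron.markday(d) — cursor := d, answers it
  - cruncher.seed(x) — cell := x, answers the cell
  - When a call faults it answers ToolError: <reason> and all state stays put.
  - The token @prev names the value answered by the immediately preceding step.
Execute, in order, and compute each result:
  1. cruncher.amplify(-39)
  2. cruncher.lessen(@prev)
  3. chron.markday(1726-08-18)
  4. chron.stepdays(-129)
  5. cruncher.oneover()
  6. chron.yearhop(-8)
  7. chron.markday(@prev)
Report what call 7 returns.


I run cruncher.amplify with x→-39, which returns 0.
I invoke cruncher.lessen with x→@prev, — result: 0.
Next I call chron.markday with d→1726-08-18, and get 1726-08-18.
Invoking chron.stepdays with n→-129, yielding 1726-04-11.
I invoke cruncher.oneover: ToolError: reciprocal of zero.
I invoke chron.yearhop with n→-8, and get 1718-04-11.
I invoke chron.markday with d→@prev, and observe 1718-04-11.

Answer: 1718-04-11


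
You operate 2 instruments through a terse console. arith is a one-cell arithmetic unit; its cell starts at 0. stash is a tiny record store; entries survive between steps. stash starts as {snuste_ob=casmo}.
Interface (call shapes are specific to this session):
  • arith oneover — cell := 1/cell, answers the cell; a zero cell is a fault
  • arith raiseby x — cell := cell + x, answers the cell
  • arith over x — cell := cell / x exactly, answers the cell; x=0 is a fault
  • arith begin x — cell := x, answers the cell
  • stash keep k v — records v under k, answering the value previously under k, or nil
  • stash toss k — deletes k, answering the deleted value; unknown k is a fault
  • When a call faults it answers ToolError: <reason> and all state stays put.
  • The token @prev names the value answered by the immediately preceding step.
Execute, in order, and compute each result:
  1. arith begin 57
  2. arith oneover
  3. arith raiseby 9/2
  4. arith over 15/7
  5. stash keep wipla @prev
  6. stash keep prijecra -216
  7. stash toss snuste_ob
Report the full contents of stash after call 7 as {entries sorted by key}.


Answer: {prijecra=-216, wipla=721/342}

Derivation:
// arith begin(x→57) -> 57
// arith oneover() -> 1/57
// arith raiseby(x→9/2) -> 515/114
// arith over(x→15/7) -> 721/342
// stash keep(k→wipla, v→@prev) -> nil
// stash keep(k→prijecra, v→-216) -> nil
// stash toss(k→snuste_ob) -> casmo


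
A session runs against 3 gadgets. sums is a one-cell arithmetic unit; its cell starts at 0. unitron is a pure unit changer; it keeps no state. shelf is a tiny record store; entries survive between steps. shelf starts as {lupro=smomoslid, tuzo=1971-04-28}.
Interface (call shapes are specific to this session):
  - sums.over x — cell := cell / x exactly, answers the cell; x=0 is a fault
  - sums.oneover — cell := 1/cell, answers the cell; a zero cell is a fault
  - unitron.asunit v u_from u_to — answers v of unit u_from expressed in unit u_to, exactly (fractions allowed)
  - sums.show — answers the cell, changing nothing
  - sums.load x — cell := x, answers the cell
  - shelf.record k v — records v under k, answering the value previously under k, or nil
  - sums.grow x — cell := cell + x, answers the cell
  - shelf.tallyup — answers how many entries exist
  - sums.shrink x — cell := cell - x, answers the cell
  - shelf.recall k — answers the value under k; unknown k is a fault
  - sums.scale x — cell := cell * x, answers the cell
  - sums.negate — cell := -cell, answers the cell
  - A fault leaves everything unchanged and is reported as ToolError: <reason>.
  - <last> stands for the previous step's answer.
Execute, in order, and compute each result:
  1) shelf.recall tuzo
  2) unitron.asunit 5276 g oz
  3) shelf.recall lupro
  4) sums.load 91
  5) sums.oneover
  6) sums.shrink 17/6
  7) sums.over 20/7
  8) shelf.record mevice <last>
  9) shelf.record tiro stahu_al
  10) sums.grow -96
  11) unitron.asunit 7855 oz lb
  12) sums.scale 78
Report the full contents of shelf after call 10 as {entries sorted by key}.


>>> recall tuzo
[out] 1971-04-28
>>> asunit 5276 g oz
[out] 8441600000/45359237
>>> recall lupro
[out] smomoslid
>>> load 91
[out] 91
>>> oneover
[out] 1/91
>>> shrink 17/6
[out] -1541/546
>>> over 20/7
[out] -1541/1560
>>> record mevice <last>
[out] nil
>>> record tiro stahu_al
[out] nil
>>> grow -96
[out] -151301/1560
>>> asunit 7855 oz lb
[out] 7855/16
>>> scale 78
[out] -151301/20

Answer: {lupro=smomoslid, mevice=-1541/1560, tiro=stahu_al, tuzo=1971-04-28}


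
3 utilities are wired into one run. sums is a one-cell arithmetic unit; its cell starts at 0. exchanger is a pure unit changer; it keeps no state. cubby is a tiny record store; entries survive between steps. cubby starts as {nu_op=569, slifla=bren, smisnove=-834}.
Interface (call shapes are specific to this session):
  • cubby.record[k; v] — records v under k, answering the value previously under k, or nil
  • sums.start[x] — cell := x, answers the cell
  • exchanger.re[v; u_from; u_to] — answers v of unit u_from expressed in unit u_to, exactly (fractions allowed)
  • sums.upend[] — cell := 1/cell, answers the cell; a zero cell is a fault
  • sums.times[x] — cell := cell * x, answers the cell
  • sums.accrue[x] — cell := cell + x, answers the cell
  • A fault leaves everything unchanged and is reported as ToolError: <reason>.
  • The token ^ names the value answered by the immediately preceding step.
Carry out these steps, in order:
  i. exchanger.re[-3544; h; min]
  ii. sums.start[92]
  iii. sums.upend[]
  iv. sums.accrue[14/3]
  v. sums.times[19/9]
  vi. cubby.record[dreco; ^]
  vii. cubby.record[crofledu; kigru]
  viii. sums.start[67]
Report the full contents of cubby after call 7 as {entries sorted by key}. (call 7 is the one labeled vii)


Answer: {crofledu=kigru, dreco=24529/2484, nu_op=569, slifla=bren, smisnove=-834}

Derivation:
-> exchanger.re(-3544, h, min)
<- -212640
-> sums.start(92)
<- 92
-> sums.upend()
<- 1/92
-> sums.accrue(14/3)
<- 1291/276
-> sums.times(19/9)
<- 24529/2484
-> cubby.record(dreco, ^)
<- nil
-> cubby.record(crofledu, kigru)
<- nil
-> sums.start(67)
<- 67


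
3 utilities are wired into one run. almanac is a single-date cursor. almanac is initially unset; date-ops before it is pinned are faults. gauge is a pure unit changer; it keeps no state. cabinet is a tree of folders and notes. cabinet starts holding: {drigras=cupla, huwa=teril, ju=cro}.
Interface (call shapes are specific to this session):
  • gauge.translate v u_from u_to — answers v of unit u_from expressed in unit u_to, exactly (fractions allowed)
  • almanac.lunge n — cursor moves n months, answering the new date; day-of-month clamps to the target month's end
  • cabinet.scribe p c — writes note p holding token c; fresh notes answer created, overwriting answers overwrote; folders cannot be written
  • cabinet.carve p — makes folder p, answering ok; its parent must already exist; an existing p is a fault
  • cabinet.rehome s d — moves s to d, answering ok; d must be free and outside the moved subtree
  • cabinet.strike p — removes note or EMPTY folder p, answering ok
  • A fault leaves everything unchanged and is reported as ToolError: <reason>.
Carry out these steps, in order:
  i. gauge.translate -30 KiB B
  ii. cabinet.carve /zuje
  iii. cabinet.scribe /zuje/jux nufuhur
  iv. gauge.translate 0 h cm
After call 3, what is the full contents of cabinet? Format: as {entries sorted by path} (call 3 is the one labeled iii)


Answer: {drigras=cupla, huwa=teril, ju=cro, zuje/, zuje/jux=nufuhur}

Derivation:
# 1. gauge.translate(v: -30, u_from: KiB, u_to: B) => -30720
# 2. cabinet.carve(p: /zuje) => ok
# 3. cabinet.scribe(p: /zuje/jux, c: nufuhur) => created
# 4. gauge.translate(v: 0, u_from: h, u_to: cm) => ToolError: incompatible units


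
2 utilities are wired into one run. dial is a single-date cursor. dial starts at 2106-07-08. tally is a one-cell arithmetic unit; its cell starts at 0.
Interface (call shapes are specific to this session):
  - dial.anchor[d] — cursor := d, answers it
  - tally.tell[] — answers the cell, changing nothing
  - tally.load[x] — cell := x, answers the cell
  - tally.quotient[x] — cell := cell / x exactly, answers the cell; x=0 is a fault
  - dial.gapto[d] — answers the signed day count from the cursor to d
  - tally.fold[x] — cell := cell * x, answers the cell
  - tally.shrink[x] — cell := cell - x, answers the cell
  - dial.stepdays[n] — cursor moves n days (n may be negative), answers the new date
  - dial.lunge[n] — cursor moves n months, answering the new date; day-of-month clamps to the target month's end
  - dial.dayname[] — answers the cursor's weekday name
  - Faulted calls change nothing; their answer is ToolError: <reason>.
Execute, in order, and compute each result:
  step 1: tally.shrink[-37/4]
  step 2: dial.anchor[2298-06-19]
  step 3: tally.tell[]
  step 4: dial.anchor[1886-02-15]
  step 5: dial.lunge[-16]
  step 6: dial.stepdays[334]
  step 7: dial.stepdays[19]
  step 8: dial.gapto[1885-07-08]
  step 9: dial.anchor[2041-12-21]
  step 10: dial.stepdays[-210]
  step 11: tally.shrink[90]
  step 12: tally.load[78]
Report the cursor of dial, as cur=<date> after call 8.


Answer: cur=1885-10-03

Derivation:
>> shrink(x=-37/4)
<< 37/4
>> anchor(d=2298-06-19)
<< 2298-06-19
>> tell()
<< 37/4
>> anchor(d=1886-02-15)
<< 1886-02-15
>> lunge(n=-16)
<< 1884-10-15
>> stepdays(n=334)
<< 1885-09-14
>> stepdays(n=19)
<< 1885-10-03
>> gapto(d=1885-07-08)
<< -87
>> anchor(d=2041-12-21)
<< 2041-12-21
>> stepdays(n=-210)
<< 2041-05-25
>> shrink(x=90)
<< -323/4
>> load(x=78)
<< 78


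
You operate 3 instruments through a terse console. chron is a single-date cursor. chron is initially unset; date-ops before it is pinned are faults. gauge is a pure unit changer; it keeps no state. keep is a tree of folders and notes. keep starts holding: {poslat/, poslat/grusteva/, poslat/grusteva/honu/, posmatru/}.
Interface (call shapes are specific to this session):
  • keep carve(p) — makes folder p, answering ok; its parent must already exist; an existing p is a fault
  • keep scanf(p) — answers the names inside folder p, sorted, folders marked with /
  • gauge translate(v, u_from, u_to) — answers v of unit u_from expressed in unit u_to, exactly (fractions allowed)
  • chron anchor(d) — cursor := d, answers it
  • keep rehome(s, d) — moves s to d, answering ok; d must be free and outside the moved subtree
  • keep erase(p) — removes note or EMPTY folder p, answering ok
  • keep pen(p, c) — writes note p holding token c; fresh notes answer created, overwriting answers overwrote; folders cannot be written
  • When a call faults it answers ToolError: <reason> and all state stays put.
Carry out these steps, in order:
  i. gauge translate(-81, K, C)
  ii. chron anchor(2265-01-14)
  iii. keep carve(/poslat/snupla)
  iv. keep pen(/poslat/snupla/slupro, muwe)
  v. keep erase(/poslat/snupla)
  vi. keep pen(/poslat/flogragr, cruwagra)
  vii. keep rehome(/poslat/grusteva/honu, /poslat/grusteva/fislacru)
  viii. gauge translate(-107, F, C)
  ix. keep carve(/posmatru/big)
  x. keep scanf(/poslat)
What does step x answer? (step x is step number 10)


Act: gauge translate[-81; K; C]
Obs: -7083/20
Act: chron anchor[2265-01-14]
Obs: 2265-01-14
Act: keep carve[/poslat/snupla]
Obs: ok
Act: keep pen[/poslat/snupla/slupro; muwe]
Obs: created
Act: keep erase[/poslat/snupla]
Obs: ToolError: not empty
Act: keep pen[/poslat/flogragr; cruwagra]
Obs: created
Act: keep rehome[/poslat/grusteva/honu; /poslat/grusteva/fislacru]
Obs: ok
Act: gauge translate[-107; F; C]
Obs: -695/9
Act: keep carve[/posmatru/big]
Obs: ok
Act: keep scanf[/poslat]
Obs: [flogragr, grusteva/, snupla/]

Answer: [flogragr, grusteva/, snupla/]


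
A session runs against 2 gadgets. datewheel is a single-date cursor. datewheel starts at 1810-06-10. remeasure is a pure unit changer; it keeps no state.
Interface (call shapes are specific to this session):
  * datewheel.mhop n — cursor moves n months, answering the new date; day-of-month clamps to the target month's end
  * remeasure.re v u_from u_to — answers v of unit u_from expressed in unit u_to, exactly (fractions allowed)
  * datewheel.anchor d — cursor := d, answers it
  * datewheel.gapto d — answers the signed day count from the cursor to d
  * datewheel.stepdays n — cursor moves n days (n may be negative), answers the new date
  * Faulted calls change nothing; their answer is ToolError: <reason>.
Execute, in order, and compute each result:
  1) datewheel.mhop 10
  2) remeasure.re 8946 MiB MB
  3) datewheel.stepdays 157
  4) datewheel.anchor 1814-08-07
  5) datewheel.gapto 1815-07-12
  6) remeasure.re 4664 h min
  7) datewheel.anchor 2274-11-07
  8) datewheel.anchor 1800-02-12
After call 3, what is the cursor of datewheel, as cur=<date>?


-> datewheel.mhop(n: 10)
<- 1811-04-10
-> remeasure.re(v: 8946, u_from: MiB, u_to: MB)
<- 146571264/15625
-> datewheel.stepdays(n: 157)
<- 1811-09-14
-> datewheel.anchor(d: 1814-08-07)
<- 1814-08-07
-> datewheel.gapto(d: 1815-07-12)
<- 339
-> remeasure.re(v: 4664, u_from: h, u_to: min)
<- 279840
-> datewheel.anchor(d: 2274-11-07)
<- 2274-11-07
-> datewheel.anchor(d: 1800-02-12)
<- 1800-02-12

Answer: cur=1811-09-14


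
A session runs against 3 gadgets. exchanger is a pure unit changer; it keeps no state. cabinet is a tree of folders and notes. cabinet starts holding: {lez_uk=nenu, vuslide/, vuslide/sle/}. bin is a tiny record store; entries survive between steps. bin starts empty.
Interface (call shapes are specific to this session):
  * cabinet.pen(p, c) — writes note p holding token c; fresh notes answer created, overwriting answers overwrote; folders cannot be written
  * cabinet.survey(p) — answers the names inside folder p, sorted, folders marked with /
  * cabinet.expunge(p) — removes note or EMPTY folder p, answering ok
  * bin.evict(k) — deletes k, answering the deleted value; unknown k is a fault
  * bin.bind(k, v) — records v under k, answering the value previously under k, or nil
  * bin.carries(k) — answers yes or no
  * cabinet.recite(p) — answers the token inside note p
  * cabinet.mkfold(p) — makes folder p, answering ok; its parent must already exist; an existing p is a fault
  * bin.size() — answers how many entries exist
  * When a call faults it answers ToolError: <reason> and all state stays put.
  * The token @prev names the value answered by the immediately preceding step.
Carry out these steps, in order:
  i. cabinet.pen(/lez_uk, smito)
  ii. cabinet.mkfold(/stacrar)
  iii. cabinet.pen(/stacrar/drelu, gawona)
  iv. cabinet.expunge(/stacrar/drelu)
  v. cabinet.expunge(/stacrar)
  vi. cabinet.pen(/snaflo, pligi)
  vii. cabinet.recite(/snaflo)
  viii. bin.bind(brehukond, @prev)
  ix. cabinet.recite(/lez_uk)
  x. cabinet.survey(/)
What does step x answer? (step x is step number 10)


Step: cabinet.pen[p=/lez_uk; c=smito]
Result: overwrote
Step: cabinet.mkfold[p=/stacrar]
Result: ok
Step: cabinet.pen[p=/stacrar/drelu; c=gawona]
Result: created
Step: cabinet.expunge[p=/stacrar/drelu]
Result: ok
Step: cabinet.expunge[p=/stacrar]
Result: ok
Step: cabinet.pen[p=/snaflo; c=pligi]
Result: created
Step: cabinet.recite[p=/snaflo]
Result: pligi
Step: bin.bind[k=brehukond; v=@prev]
Result: nil
Step: cabinet.recite[p=/lez_uk]
Result: smito
Step: cabinet.survey[p=/]
Result: [lez_uk, snaflo, vuslide/]

Answer: [lez_uk, snaflo, vuslide/]


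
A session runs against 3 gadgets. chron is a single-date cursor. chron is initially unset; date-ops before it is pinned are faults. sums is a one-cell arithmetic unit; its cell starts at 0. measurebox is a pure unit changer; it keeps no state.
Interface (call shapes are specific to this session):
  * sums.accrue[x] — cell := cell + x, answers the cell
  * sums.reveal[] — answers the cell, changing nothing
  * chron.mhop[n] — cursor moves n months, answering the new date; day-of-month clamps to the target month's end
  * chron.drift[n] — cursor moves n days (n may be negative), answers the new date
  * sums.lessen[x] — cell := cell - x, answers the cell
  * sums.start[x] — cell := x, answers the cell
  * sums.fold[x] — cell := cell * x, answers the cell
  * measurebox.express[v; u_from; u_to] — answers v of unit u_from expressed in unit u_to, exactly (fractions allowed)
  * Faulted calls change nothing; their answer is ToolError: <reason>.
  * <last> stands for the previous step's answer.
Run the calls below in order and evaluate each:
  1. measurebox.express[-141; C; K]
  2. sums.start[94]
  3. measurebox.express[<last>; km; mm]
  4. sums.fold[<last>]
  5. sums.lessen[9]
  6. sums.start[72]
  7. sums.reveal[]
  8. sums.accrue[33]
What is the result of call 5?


Answer: 8835999991

Derivation:
Step: measurebox.express[v: -141; u_from: C; u_to: K]
Result: 2643/20
Step: sums.start[x: 94]
Result: 94
Step: measurebox.express[v: <last>; u_from: km; u_to: mm]
Result: 94000000
Step: sums.fold[x: <last>]
Result: 8836000000
Step: sums.lessen[x: 9]
Result: 8835999991
Step: sums.start[x: 72]
Result: 72
Step: sums.reveal[]
Result: 72
Step: sums.accrue[x: 33]
Result: 105


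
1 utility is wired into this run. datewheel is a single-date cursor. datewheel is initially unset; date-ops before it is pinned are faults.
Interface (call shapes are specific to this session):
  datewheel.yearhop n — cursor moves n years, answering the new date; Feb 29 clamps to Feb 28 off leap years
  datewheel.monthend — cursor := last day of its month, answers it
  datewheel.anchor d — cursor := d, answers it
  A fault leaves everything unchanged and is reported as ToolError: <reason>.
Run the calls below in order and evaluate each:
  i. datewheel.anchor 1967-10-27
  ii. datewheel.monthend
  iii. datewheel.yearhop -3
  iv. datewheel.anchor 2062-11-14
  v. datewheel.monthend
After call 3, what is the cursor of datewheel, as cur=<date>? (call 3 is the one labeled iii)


Next I call anchor on d→1967-10-27, which returns 1967-10-27.
Invoking monthend: 1967-10-31.
Invoking yearhop on n→-3: 1964-10-31.
Next I call anchor on d→2062-11-14, — result: 2062-11-14.
I use monthend(), — result: 2062-11-30.

Answer: cur=1964-10-31


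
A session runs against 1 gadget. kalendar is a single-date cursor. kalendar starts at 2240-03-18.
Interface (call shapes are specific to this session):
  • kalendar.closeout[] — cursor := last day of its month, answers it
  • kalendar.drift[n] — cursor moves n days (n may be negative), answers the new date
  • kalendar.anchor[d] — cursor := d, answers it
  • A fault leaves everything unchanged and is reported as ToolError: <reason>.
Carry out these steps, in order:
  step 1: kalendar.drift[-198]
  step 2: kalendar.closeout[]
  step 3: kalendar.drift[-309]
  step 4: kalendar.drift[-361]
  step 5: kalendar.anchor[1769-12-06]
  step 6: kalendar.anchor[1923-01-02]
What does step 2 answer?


% 1. kalendar.drift(n=-198) == 2239-09-02
% 2. kalendar.closeout() == 2239-09-30
% 3. kalendar.drift(n=-309) == 2238-11-25
% 4. kalendar.drift(n=-361) == 2237-11-29
% 5. kalendar.anchor(d=1769-12-06) == 1769-12-06
% 6. kalendar.anchor(d=1923-01-02) == 1923-01-02

Answer: 2239-09-30


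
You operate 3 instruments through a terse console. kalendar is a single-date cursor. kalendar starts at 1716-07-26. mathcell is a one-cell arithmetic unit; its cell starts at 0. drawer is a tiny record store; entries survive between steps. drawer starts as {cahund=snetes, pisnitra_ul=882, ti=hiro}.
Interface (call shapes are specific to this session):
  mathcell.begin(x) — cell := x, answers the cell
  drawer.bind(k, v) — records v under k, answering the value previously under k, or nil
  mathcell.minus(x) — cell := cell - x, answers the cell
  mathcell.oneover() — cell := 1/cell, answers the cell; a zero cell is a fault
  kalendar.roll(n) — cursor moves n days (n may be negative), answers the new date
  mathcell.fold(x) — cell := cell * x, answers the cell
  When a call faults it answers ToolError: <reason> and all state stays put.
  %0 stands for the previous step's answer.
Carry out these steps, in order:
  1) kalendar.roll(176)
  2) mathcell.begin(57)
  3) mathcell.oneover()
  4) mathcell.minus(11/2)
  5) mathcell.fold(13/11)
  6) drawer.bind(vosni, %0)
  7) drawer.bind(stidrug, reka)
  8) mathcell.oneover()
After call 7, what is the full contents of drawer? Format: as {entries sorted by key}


Then kalendar.roll(n→176), giving 1717-01-18.
I use mathcell.begin(x→57), yielding 57.
I run mathcell.oneover(), and get 1/57.
I invoke mathcell.minus(x→11/2), and get -625/114.
Using mathcell.fold(x→13/11), which returns -8125/1254.
I run drawer.bind(k→vosni, v→%0): nil.
I call drawer.bind(k→stidrug, v→reka), and observe nil.
Invoking mathcell.oneover(), → -1254/8125.

Answer: {cahund=snetes, pisnitra_ul=882, stidrug=reka, ti=hiro, vosni=-8125/1254}


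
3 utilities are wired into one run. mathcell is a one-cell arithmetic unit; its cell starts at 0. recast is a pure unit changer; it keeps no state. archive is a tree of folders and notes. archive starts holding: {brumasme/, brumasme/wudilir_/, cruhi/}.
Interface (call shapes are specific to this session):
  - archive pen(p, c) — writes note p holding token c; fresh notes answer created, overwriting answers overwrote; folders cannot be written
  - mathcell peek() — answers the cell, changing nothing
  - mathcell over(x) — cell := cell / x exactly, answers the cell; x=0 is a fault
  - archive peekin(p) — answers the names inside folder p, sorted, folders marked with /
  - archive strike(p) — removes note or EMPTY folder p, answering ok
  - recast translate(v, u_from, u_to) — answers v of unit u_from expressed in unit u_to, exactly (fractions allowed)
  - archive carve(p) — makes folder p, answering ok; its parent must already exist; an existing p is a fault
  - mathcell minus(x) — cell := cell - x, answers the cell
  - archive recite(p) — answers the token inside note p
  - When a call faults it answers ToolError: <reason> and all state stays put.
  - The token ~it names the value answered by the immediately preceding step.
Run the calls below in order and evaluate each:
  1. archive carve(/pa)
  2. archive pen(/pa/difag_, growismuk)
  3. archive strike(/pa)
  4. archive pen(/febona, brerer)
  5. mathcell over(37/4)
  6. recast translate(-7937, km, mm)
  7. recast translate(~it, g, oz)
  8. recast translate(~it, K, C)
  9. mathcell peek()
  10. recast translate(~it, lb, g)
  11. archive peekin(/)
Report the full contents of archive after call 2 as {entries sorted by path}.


% archive carve p: /pa
:: ok
% archive pen p: /pa/difag_ c: growismuk
:: created
% archive strike p: /pa
:: ToolError: not empty
% archive pen p: /febona c: brerer
:: created
% mathcell over x: 37/4
:: 0
% recast translate v: -7937 u_from: km u_to: mm
:: -7937000000
% recast translate v: ~it u_from: g u_to: oz
:: -12699200000000000/45359237
% recast translate v: ~it u_from: K u_to: C
:: -253984247797511731/907184740
% mathcell peek
:: 0
% recast translate v: ~it u_from: lb u_to: g
:: 0
% archive peekin p: /
:: [brumasme/, cruhi/, febona, pa/]

Answer: {brumasme/, brumasme/wudilir_/, cruhi/, pa/, pa/difag_=growismuk}


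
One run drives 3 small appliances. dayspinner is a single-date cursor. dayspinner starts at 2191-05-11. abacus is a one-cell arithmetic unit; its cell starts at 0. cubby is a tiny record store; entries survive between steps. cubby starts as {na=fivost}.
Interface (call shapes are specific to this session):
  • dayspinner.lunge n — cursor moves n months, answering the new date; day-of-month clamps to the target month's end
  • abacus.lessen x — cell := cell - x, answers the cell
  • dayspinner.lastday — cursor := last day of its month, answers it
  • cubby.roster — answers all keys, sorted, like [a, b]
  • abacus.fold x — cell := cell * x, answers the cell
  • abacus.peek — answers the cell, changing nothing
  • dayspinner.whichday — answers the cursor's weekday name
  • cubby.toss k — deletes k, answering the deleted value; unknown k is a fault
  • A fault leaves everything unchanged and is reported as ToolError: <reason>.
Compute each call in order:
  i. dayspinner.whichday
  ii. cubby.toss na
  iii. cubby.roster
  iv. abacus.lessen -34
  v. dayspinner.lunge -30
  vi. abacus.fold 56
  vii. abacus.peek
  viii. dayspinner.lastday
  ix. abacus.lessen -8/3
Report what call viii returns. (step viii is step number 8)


$ dayspinner.whichday
  Wednesday
$ cubby.toss k→na
  fivost
$ cubby.roster
  []
$ abacus.lessen x→-34
  34
$ dayspinner.lunge n→-30
  2188-11-11
$ abacus.fold x→56
  1904
$ abacus.peek
  1904
$ dayspinner.lastday
  2188-11-30
$ abacus.lessen x→-8/3
  5720/3

Answer: 2188-11-30
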